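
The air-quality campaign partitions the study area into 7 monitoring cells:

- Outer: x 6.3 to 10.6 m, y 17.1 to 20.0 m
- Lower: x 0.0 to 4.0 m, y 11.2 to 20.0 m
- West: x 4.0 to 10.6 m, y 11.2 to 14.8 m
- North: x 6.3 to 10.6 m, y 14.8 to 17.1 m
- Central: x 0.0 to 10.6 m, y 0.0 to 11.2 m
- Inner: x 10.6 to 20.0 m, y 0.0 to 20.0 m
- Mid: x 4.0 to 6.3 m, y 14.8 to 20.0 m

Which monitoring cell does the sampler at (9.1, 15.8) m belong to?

The point has x = 9.1 and y = 15.8.
Only North satisfies 6.3 ≤ x ≤ 10.6 and 14.8 ≤ y ≤ 17.1.

North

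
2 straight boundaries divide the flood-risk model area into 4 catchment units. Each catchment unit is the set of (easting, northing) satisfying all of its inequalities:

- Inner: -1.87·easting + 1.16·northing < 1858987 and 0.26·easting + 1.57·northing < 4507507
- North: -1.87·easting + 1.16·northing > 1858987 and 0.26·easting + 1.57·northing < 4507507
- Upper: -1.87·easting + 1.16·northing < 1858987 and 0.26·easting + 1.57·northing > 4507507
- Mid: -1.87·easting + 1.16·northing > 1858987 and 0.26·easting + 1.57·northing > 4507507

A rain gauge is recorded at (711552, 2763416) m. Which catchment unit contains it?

-1.87·711552 + 1.16·2763416 = 1874960.320, which is > 1858987
0.26·711552 + 1.57·2763416 = 4523566.640, which is > 4507507
This sign pattern matches Mid.

Mid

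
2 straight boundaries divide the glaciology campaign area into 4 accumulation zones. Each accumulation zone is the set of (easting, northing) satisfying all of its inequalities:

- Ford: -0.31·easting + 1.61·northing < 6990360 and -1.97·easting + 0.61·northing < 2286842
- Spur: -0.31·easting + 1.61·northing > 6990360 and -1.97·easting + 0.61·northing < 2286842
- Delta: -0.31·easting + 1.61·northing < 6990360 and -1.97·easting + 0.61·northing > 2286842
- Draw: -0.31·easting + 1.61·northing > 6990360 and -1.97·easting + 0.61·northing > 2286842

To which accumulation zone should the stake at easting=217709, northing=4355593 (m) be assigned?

-0.31·217709 + 1.61·4355593 = 6945014.940, which is < 6990360
-1.97·217709 + 0.61·4355593 = 2228025.000, which is < 2286842
This sign pattern matches Ford.

Ford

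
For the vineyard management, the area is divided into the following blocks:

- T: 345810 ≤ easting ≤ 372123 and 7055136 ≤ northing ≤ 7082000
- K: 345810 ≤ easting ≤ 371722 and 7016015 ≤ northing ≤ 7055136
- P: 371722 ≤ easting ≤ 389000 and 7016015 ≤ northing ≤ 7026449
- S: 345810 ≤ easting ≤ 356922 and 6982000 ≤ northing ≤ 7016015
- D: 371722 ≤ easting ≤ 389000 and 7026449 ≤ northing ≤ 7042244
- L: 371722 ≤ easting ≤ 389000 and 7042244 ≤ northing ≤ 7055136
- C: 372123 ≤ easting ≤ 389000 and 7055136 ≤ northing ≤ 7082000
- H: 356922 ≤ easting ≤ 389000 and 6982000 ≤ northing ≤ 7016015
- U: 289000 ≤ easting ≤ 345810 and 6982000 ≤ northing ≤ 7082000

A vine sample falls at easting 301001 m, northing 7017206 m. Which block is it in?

U

The point has easting = 301001 and northing = 7017206.
Only U satisfies 289000 ≤ easting ≤ 345810 and 6982000 ≤ northing ≤ 7082000.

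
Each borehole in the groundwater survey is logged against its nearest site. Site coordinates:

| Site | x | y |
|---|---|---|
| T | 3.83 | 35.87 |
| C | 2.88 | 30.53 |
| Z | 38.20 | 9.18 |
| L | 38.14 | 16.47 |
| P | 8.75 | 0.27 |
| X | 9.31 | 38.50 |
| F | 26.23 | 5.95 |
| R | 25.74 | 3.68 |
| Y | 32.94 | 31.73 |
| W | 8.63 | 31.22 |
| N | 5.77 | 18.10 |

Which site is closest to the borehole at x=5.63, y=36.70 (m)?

Squared distances to each site:
T: 3.929; C: 45.631; Z: 1818.155; L: 1466.153; P: 1336.879; X: 16.782; F: 1369.923; R: 1494.733; Y: 770.537; W: 39.030; N: 345.980.
Minimum at T.

T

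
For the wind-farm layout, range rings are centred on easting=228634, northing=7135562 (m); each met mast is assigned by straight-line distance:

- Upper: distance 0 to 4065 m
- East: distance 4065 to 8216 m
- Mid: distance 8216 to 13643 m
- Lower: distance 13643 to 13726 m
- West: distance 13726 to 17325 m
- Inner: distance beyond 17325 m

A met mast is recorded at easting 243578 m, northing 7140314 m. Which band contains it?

West

Distance = √((243578−228634)² + (7140314−7135562)²) = √(223323136.000 + 22581504.000) = 15681.347 m.
13726 ≤ 15681.347 < 17325 → West.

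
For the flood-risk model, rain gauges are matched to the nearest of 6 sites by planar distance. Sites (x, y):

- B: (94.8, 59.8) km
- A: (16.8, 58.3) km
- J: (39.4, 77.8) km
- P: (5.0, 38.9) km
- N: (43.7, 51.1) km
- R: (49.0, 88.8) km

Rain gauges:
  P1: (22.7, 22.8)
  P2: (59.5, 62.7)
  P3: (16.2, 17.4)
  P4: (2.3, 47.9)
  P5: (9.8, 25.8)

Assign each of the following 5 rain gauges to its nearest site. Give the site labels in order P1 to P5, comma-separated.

P, N, P, P, P

P1 → P (d²=572.50)
P2 → N (d²=384.20)
P3 → P (d²=587.69)
P4 → P (d²=88.29)
P5 → P (d²=194.65)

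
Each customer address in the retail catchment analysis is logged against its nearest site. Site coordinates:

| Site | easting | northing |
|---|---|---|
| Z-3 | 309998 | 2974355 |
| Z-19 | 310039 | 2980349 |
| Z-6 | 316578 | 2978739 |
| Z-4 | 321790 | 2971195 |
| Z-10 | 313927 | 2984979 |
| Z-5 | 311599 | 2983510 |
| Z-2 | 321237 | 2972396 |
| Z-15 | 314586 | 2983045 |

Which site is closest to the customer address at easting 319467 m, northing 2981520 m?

Z-6

Squared distances to each site:
Z-3: 140999186.000; Z-19: 90258425.000; Z-6: 16080282.000; Z-4: 112001954.000; Z-10: 42656281.000; Z-5: 65865524.000; Z-2: 86380276.000; Z-15: 26149786.000.
Minimum at Z-6.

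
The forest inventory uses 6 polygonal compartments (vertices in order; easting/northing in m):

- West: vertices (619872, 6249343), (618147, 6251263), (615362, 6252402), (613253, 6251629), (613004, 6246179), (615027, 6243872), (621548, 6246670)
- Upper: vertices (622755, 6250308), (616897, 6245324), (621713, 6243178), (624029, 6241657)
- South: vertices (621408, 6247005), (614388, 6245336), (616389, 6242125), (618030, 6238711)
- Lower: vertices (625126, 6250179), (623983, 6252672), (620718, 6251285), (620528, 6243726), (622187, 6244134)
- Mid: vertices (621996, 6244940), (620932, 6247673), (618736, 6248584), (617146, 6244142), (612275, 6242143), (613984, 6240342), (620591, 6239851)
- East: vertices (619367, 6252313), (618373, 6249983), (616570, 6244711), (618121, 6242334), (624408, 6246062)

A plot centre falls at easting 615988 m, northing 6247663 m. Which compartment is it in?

West

Cast a ray rightward from (615988, 6247663). For each polygon, the edges (by vertex number in listed order) whose endpoints lie on opposite sides of northing = 6247663, where each meets that height, and whether that is right or left of the point:
West: 4–5 at easting≈613071.8 (left), 7–1 at easting≈620925.4 (right) → 1 crossing.
Upper: 1–2 at easting≈619646.2 (right), 4–1 at easting≈623144.5 (right) → 2 crossings.
South: no edge straddles that height → 0 crossings.
Lower: 3–4 at easting≈620627.0 (right), 5–1 at easting≈623902.8 (right) → 2 crossings.
Mid: 1–2 at easting≈620935.9 (right), 3–4 at easting≈618406.3 (right) → 2 crossings.
East: 2–3 at easting≈617579.6 (right), 5–1 at easting≈623116.9 (right) → 2 crossings.
Only West has an odd count, so the point is inside West.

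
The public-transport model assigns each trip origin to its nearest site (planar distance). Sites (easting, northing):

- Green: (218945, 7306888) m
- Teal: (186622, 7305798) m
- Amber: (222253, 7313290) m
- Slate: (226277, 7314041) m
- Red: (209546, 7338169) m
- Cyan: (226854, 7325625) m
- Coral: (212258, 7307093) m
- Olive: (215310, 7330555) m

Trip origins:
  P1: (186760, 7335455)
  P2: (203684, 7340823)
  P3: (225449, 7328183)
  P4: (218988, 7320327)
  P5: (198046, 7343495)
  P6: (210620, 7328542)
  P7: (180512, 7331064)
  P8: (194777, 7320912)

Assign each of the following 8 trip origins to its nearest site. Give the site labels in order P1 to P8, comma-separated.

P1 → Red (d²=526567592.00)
P2 → Red (d²=41406760.00)
P3 → Cyan (d²=8517389.00)
P4 → Amber (d²=60179594.00)
P5 → Red (d²=160616276.00)
P6 → Olive (d²=26048269.00)
P7 → Teal (d²=675702856.00)
P8 → Teal (d²=294937021.00)

Red, Red, Cyan, Amber, Red, Olive, Teal, Teal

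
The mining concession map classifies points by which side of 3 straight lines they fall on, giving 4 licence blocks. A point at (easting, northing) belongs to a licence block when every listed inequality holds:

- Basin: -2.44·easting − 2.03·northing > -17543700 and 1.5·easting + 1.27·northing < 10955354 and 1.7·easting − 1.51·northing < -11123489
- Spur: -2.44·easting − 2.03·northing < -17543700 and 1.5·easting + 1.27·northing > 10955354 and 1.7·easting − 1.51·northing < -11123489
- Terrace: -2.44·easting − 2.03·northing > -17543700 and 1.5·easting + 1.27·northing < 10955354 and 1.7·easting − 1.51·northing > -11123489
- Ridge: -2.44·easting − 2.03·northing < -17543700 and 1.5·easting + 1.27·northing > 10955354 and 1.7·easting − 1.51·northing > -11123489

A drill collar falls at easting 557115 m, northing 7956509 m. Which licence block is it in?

Terrace

-2.44·557115 − 2.03·7956509 = -17511073.870, which is > -17543700
1.5·557115 + 1.27·7956509 = 10940438.930, which is < 10955354
1.7·557115 − 1.51·7956509 = -11067233.090, which is > -11123489
This sign pattern matches Terrace.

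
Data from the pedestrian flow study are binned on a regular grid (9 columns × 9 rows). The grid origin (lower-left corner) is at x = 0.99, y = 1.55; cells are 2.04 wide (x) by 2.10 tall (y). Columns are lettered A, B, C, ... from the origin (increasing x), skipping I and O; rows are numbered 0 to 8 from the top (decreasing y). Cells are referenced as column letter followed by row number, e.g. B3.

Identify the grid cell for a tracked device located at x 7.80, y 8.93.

Column index: ⌊(7.80 − 0.99) / 2.04⌋ = ⌊3.338⌋ = 3 → column D
Row offset from origin: ⌊(8.93 − 1.55) / 2.10⌋ = ⌊3.514⌋ = 3 → row 5 (counted from top)

D5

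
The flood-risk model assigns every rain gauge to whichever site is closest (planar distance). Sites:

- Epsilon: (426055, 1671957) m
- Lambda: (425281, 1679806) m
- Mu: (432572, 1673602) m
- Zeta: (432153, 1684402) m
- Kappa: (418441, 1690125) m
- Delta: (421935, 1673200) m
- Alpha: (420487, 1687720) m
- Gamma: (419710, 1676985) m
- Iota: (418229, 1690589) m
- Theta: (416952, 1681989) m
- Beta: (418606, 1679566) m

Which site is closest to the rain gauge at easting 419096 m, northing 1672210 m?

Squared distances to each site:
Epsilon: 48491690.000; Lambda: 95953441.000; Mu: 183540240.000; Zeta: 319130113.000; Kappa: 321376250.000; Delta: 9040021.000; Alpha: 242494981.000; Gamma: 23177621.000; Iota: 338539330.000; Theta: 100225577.000; Beta: 54350836.000.
Minimum at Delta.

Delta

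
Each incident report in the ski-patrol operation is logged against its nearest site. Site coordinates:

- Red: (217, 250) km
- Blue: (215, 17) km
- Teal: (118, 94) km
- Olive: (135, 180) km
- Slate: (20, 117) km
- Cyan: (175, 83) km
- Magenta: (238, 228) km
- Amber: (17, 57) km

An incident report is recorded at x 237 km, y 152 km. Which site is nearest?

Squared distances to each site:
Red: 10004.000; Blue: 18709.000; Teal: 17525.000; Olive: 11188.000; Slate: 48314.000; Cyan: 8605.000; Magenta: 5777.000; Amber: 57425.000.
Minimum at Magenta.

Magenta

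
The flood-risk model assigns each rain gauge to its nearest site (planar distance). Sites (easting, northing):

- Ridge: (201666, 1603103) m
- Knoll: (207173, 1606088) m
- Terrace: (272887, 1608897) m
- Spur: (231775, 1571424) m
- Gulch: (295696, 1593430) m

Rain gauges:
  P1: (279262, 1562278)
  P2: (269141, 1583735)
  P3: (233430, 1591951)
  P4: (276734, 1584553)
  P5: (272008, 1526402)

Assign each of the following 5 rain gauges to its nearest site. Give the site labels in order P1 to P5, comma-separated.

Gulch, Terrace, Spur, Gulch, Spur

P1 → Gulch (d²=1240523460.00)
P2 → Terrace (d²=647158760.00)
P3 → Spur (d²=424096754.00)
P4 → Gulch (d²=438358573.00)
P5 → Spur (d²=3645674773.00)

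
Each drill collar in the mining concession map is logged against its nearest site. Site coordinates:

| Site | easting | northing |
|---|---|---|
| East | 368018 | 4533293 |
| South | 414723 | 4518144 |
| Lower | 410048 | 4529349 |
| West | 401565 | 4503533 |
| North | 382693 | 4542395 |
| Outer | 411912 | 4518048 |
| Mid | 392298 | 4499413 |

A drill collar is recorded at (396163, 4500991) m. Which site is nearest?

Mid

Squared distances to each site:
East: 1835560229.000; South: 638699009.000; Lower: 996969389.000; West: 35643368.000; North: 1895732116.000; Outer: 538972250.000; Mid: 17428309.000.
Minimum at Mid.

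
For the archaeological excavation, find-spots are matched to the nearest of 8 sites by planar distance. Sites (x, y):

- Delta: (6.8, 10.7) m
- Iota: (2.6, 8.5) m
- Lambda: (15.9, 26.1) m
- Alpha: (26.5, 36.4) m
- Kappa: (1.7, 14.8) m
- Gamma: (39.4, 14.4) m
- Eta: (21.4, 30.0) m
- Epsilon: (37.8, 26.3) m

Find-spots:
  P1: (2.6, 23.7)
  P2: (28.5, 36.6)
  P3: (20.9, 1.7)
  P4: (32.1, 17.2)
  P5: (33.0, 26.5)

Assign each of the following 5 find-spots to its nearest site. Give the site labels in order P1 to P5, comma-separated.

P1 → Kappa (d²=80.02)
P2 → Alpha (d²=4.04)
P3 → Delta (d²=279.81)
P4 → Gamma (d²=61.13)
P5 → Epsilon (d²=23.08)

Kappa, Alpha, Delta, Gamma, Epsilon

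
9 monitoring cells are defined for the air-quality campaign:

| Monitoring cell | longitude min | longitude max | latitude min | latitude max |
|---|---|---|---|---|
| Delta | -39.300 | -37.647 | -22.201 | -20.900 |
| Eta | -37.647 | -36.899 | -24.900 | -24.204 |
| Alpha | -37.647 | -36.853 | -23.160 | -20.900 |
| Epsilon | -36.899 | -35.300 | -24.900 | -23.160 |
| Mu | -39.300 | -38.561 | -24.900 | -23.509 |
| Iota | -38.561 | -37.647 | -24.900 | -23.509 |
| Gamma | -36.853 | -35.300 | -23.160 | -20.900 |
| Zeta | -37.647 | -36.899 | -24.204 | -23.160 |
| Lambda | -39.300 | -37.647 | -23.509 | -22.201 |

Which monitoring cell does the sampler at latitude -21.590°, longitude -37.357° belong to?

The point has longitude = -37.357 and latitude = -21.590.
Only Alpha satisfies -37.647 ≤ longitude ≤ -36.853 and -23.160 ≤ latitude ≤ -20.900.

Alpha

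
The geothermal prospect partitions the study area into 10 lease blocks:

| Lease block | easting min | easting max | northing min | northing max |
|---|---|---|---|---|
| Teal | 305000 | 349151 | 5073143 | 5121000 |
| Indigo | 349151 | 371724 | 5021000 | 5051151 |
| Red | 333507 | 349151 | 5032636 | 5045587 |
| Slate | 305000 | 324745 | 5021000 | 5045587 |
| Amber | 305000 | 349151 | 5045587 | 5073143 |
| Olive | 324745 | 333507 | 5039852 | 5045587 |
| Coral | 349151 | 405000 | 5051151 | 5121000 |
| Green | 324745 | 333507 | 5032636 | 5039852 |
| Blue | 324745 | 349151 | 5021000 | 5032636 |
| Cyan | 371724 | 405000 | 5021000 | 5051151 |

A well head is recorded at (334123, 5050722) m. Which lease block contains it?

The point has easting = 334123 and northing = 5050722.
Only Amber satisfies 305000 ≤ easting ≤ 349151 and 5045587 ≤ northing ≤ 5073143.

Amber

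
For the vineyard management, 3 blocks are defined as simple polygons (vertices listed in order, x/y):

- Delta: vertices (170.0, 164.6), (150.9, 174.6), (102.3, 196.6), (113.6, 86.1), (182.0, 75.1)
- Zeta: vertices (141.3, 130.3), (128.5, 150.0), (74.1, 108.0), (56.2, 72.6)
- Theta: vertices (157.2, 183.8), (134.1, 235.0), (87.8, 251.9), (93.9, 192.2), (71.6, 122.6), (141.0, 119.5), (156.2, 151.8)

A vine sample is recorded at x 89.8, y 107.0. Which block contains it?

Cast a ray rightward from (89.8, 107.0). For each polygon, the edges (by vertex number in listed order) whose endpoints lie on opposite sides of y = 107.0, where each meets that height, and whether that is right or left of the point:
Delta: 3–4 at x≈111.46 (right), 5–1 at x≈177.72 (right) → 2 crossings.
Zeta: 3–4 at x≈73.59 (left), 4–1 at x≈106.94 (right) → 1 crossing.
Theta: no edge straddles that height → 0 crossings.
Only Zeta has an odd count, so the point is inside Zeta.

Zeta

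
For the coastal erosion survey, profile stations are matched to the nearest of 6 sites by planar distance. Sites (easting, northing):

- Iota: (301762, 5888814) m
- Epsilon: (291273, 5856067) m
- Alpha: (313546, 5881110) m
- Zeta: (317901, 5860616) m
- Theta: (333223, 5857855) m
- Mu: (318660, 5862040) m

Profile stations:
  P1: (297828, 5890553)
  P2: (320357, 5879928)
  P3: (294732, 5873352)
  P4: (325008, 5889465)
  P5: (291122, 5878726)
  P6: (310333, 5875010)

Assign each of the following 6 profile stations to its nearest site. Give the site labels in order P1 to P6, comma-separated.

Iota, Alpha, Iota, Alpha, Iota, Alpha

P1 → Iota (d²=18500477.00)
P2 → Alpha (d²=47786845.00)
P3 → Iota (d²=288494344.00)
P4 → Alpha (d²=201183469.00)
P5 → Iota (d²=214977344.00)
P6 → Alpha (d²=47533369.00)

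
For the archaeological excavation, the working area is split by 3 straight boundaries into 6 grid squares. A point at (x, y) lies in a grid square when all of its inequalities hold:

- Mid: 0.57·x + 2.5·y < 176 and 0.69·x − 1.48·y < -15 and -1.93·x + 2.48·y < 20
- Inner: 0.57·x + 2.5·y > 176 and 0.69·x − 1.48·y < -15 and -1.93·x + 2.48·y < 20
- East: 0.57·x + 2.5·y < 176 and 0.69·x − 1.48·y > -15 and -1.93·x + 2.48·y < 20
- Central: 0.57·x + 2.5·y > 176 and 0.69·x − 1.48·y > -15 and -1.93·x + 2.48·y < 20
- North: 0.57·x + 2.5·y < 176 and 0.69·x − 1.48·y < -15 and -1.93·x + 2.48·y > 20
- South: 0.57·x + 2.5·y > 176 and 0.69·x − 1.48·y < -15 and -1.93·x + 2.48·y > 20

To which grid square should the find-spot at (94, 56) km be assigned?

0.57·94 + 2.5·56 = 193.580, which is > 176
0.69·94 − 1.48·56 = -18.020, which is < -15
-1.93·94 + 2.48·56 = -42.540, which is < 20
This sign pattern matches Inner.

Inner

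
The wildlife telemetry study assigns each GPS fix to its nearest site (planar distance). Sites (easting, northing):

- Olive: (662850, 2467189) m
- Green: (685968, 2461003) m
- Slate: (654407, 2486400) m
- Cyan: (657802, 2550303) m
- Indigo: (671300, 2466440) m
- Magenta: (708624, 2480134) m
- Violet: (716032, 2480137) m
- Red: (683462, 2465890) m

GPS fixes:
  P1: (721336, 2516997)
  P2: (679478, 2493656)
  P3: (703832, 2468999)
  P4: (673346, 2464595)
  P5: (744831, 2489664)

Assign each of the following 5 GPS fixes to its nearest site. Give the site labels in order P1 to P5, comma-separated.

Violet, Slate, Magenta, Indigo, Violet

P1 → Violet (d²=1386792016.00)
P2 → Slate (d²=681204577.00)
P3 → Magenta (d²=146951489.00)
P4 → Indigo (d²=7590141.00)
P5 → Violet (d²=920146130.00)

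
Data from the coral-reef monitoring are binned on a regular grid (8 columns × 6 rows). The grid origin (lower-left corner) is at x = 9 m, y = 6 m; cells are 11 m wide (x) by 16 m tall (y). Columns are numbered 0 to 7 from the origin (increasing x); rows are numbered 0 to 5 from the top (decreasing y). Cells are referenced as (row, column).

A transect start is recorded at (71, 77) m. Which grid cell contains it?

(1, 5)

Column index: ⌊(71 − 9) / 11⌋ = ⌊5.636⌋ = 5
Row offset from origin: ⌊(77 − 6) / 16⌋ = ⌊4.438⌋ = 4 → row 1 (counted from top)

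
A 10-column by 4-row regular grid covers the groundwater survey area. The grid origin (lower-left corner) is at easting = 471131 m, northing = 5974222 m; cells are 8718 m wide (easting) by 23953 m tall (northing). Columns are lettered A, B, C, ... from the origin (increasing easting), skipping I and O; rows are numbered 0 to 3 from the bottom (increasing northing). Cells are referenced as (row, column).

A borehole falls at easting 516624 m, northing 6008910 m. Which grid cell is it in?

Column index: ⌊(516624 − 471131) / 8718⌋ = ⌊5.218⌋ = 5 → column F
Row offset from origin: ⌊(6008910 − 5974222) / 23953⌋ = ⌊1.448⌋ = 1 → row 1

(1, F)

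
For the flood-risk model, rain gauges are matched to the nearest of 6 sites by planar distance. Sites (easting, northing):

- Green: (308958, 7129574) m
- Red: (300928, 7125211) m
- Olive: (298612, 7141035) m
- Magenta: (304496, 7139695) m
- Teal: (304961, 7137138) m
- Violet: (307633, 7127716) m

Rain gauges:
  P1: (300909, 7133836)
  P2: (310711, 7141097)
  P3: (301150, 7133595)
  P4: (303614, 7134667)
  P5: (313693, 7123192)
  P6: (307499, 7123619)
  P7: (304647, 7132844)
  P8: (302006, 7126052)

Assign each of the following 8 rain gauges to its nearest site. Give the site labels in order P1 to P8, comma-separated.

P1 → Teal (d²=27321908.00)
P2 → Magenta (d²=40591829.00)
P3 → Teal (d²=27076570.00)
P4 → Teal (d²=7920250.00)
P5 → Violet (d²=57190176.00)
P6 → Violet (d²=16803365.00)
P7 → Teal (d²=18537032.00)
P8 → Red (d²=1869365.00)

Teal, Magenta, Teal, Teal, Violet, Violet, Teal, Red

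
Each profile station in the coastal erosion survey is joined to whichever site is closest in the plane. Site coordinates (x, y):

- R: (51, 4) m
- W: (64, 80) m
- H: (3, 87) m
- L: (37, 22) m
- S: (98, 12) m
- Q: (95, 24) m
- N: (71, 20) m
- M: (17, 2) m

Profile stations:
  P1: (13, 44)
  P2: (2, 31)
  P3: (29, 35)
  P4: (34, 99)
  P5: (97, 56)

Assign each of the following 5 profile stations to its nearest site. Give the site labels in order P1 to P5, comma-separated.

P1 → L (d²=1060.00)
P2 → M (d²=1066.00)
P3 → L (d²=233.00)
P4 → H (d²=1105.00)
P5 → Q (d²=1028.00)

L, M, L, H, Q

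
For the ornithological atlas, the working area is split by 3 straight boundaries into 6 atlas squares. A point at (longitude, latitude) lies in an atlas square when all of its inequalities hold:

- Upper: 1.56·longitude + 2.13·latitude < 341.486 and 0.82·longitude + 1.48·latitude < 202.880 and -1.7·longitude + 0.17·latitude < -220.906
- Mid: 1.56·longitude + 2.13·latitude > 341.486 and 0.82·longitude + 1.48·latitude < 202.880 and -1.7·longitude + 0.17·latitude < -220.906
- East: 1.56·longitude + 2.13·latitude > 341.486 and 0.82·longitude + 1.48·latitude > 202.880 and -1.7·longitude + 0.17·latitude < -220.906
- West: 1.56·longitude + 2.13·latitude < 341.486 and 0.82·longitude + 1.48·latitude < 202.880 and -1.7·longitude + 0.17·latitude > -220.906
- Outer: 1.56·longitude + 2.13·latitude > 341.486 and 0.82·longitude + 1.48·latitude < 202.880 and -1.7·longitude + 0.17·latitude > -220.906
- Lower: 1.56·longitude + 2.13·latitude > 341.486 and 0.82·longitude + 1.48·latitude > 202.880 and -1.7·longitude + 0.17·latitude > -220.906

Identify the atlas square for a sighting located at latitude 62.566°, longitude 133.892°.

1.56·133.892 + 2.13·62.566 = 342.137, which is > 341.486
0.82·133.892 + 1.48·62.566 = 202.389, which is < 202.880
-1.7·133.892 + 0.17·62.566 = -216.980, which is > -220.906
This sign pattern matches Outer.

Outer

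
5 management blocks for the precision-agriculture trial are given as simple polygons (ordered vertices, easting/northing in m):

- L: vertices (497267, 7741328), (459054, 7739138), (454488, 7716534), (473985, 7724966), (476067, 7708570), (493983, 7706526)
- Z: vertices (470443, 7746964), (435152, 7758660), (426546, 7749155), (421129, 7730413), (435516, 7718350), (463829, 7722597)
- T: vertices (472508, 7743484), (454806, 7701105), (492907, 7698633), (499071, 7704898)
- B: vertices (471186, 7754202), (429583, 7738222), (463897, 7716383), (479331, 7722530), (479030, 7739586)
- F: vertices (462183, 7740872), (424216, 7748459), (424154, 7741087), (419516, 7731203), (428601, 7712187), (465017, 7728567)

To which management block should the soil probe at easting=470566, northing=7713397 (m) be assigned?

Cast a ray rightward from (470566, 7713397). For each polygon, the edges (by vertex number in listed order) whose endpoints lie on opposite sides of northing = 7713397, where each meets that height, and whether that is right or left of the point:
L: 4–5 at easting≈475454.1 (right), 6–1 at easting≈494631.4 (right) → 2 crossings.
Z: no edge straddles that height → 0 crossings.
T: 1–2 at easting≈459940.5 (left), 4–1 at easting≈493220.2 (right) → 1 crossing.
B: no edge straddles that height → 0 crossings.
F: 4–5 at easting≈428022.9 (left), 5–6 at easting≈431291.1 (left) → 0 crossings.
Only T has an odd count, so the point is inside T.

T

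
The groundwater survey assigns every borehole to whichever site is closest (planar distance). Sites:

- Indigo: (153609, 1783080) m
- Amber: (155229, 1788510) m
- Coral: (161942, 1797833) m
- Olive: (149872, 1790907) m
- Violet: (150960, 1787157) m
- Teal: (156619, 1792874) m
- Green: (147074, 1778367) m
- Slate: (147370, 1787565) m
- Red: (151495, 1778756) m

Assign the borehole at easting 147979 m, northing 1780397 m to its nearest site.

Squared distances to each site:
Indigo: 38895389.000; Amber: 118383269.000; Coral: 498979465.000; Olive: 114043549.000; Violet: 54583961.000; Teal: 230325129.000; Green: 4939925.000; Slate: 51751105.000; Red: 15055137.000.
Minimum at Green.

Green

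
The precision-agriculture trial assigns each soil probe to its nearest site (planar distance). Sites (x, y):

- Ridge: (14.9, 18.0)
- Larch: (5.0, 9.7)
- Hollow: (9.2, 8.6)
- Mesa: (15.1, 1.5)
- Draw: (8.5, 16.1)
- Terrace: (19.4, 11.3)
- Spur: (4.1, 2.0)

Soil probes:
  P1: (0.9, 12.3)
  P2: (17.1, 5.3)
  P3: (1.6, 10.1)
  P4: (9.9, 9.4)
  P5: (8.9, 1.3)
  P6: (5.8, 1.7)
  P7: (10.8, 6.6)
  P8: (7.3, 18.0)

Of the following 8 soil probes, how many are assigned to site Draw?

1

P1 → Larch
P2 → Mesa
P3 → Larch
P4 → Hollow
P5 → Spur
P6 → Spur
P7 → Hollow
P8 → Draw
1 of the 8 goes to Draw.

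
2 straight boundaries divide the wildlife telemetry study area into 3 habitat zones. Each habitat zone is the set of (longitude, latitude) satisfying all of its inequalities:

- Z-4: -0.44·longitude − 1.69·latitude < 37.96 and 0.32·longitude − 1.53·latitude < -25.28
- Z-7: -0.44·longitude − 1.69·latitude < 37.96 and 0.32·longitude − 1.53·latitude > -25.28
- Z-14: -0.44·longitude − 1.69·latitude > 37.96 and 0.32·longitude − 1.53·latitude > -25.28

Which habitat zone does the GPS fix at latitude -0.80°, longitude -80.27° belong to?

Z-7

-0.44·-80.27 − 1.69·-0.80 = 36.671, which is < 37.96
0.32·-80.27 − 1.53·-0.80 = -24.462, which is > -25.28
This sign pattern matches Z-7.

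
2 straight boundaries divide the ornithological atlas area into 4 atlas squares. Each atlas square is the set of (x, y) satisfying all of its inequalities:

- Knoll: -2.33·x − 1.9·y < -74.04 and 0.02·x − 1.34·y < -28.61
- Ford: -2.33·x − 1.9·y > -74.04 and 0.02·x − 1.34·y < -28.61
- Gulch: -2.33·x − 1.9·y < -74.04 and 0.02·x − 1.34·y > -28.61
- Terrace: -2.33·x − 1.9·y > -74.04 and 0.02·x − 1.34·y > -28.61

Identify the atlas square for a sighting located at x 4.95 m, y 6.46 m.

-2.33·4.95 − 1.9·6.46 = -23.807, which is > -74.04
0.02·4.95 − 1.34·6.46 = -8.557, which is > -28.61
This sign pattern matches Terrace.

Terrace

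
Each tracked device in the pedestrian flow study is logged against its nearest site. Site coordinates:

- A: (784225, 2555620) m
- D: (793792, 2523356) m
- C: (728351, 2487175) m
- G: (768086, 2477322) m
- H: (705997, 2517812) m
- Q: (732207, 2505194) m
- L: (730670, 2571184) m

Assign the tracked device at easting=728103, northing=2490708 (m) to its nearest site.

C

Squared distances to each site:
A: 7363246628.000; D: 5380936625.000; C: 12543593.000; G: 1777825285.000; H: 1223302052.000; Q: 226687012.000; L: 6482976065.000.
Minimum at C.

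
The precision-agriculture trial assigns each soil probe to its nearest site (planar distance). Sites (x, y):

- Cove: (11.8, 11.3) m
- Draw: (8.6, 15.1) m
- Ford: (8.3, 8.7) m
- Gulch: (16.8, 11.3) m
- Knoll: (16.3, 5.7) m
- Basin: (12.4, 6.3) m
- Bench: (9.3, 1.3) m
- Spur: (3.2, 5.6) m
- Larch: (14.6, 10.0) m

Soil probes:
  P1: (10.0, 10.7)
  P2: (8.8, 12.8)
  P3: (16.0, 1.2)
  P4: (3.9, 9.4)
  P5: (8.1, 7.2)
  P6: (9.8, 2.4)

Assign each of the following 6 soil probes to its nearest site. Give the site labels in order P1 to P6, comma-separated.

P1 → Cove (d²=3.60)
P2 → Draw (d²=5.33)
P3 → Knoll (d²=20.34)
P4 → Spur (d²=14.93)
P5 → Ford (d²=2.29)
P6 → Bench (d²=1.46)

Cove, Draw, Knoll, Spur, Ford, Bench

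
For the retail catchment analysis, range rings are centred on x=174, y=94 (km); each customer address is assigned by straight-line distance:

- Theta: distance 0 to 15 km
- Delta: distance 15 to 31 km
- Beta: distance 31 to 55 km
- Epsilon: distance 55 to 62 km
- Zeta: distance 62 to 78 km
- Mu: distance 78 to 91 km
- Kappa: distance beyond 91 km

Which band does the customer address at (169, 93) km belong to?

Theta

Distance = √((169−174)² + (93−94)²) = √(25.000 + 1.000) = 5.099 km.
0 ≤ 5.099 < 15 → Theta.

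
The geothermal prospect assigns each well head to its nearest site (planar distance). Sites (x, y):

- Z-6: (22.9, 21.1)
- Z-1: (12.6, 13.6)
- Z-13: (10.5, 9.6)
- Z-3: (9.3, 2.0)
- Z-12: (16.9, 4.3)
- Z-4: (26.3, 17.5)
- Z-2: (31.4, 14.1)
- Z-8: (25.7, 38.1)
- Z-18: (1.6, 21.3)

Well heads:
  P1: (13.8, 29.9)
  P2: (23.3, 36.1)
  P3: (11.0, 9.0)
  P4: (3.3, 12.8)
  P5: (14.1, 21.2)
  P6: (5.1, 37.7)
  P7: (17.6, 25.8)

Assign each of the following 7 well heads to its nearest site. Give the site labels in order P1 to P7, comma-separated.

Z-6, Z-8, Z-13, Z-13, Z-1, Z-18, Z-6

P1 → Z-6 (d²=160.25)
P2 → Z-8 (d²=9.76)
P3 → Z-13 (d²=0.61)
P4 → Z-13 (d²=62.08)
P5 → Z-1 (d²=60.01)
P6 → Z-18 (d²=281.21)
P7 → Z-6 (d²=50.18)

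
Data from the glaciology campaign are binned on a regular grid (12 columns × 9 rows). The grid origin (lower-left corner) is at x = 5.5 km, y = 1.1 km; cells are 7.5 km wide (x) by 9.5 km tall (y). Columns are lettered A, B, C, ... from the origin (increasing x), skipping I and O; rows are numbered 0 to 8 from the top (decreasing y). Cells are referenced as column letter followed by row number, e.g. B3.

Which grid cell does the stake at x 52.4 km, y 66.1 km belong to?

G2

Column index: ⌊(52.4 − 5.5) / 7.5⌋ = ⌊6.253⌋ = 6 → column G
Row offset from origin: ⌊(66.1 − 1.1) / 9.5⌋ = ⌊6.842⌋ = 6 → row 2 (counted from top)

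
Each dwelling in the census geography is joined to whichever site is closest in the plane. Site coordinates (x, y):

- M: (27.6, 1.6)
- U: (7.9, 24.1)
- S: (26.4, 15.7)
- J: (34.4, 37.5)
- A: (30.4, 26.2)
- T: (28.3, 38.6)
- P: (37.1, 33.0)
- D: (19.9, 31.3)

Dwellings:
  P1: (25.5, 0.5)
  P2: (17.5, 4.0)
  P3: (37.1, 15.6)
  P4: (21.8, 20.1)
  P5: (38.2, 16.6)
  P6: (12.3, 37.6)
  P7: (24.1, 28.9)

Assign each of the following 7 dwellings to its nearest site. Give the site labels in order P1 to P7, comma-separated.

M, M, S, S, S, D, D

P1 → M (d²=5.62)
P2 → M (d²=107.77)
P3 → S (d²=114.50)
P4 → S (d²=40.52)
P5 → S (d²=140.05)
P6 → D (d²=97.45)
P7 → D (d²=23.40)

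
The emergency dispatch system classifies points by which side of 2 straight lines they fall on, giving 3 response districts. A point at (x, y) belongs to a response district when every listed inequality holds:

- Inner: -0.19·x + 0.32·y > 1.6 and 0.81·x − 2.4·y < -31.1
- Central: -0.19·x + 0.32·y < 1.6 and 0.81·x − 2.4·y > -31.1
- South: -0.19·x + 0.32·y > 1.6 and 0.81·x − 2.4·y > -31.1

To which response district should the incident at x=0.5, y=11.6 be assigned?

South

-0.19·0.5 + 0.32·11.6 = 3.617, which is > 1.6
0.81·0.5 − 2.4·11.6 = -27.435, which is > -31.1
This sign pattern matches South.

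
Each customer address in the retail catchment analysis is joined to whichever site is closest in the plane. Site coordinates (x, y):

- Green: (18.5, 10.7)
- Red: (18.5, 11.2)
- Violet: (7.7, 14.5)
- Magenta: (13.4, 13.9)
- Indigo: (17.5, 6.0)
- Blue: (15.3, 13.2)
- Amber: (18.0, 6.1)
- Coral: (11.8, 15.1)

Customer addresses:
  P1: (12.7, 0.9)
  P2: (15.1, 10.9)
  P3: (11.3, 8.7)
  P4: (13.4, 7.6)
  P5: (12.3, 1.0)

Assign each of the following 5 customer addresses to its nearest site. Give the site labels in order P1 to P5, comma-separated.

Indigo, Blue, Magenta, Indigo, Indigo

P1 → Indigo (d²=49.05)
P2 → Blue (d²=5.33)
P3 → Magenta (d²=31.45)
P4 → Indigo (d²=19.37)
P5 → Indigo (d²=52.04)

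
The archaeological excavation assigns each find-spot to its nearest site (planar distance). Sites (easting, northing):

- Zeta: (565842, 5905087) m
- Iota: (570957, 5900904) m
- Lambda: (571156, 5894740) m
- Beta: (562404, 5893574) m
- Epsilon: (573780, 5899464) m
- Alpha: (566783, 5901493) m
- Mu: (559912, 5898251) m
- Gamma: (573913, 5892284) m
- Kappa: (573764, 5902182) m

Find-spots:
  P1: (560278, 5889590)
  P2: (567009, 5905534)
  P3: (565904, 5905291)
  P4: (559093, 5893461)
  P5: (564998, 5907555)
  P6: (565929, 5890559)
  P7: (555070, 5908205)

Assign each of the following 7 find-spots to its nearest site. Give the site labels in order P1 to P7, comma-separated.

P1 → Beta (d²=20392132.00)
P2 → Zeta (d²=1561698.00)
P3 → Zeta (d²=45460.00)
P4 → Beta (d²=10975490.00)
P5 → Zeta (d²=6803360.00)
P6 → Beta (d²=21515850.00)
P7 → Mu (d²=122527080.00)

Beta, Zeta, Zeta, Beta, Zeta, Beta, Mu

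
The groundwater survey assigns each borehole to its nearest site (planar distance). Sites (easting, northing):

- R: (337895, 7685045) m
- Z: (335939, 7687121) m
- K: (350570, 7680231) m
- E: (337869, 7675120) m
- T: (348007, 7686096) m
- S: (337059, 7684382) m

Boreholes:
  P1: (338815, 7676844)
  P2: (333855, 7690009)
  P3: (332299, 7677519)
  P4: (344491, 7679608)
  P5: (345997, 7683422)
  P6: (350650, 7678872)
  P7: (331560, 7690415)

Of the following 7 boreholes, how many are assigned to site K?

P1 → E
P2 → Z
P3 → E
P4 → K
P5 → T
P6 → K
P7 → Z
2 of the 7 go to K.

2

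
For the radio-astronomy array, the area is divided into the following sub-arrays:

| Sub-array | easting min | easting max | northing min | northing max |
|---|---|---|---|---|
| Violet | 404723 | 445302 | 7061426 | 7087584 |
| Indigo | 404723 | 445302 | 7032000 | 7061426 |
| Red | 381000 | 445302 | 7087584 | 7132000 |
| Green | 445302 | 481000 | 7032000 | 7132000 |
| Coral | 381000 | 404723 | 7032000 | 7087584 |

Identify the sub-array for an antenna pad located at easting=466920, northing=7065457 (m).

Green

The point has easting = 466920 and northing = 7065457.
Only Green satisfies 445302 ≤ easting ≤ 481000 and 7032000 ≤ northing ≤ 7132000.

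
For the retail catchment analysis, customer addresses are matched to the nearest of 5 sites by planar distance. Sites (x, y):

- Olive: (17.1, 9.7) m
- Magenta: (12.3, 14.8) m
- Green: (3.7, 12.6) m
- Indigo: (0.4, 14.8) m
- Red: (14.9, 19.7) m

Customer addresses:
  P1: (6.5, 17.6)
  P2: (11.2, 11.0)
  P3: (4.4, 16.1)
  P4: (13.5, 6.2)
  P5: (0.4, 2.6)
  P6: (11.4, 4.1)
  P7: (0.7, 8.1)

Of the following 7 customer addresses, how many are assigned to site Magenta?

1

P1 → Green
P2 → Magenta
P3 → Green
P4 → Olive
P5 → Green
P6 → Olive
P7 → Green
1 of the 7 goes to Magenta.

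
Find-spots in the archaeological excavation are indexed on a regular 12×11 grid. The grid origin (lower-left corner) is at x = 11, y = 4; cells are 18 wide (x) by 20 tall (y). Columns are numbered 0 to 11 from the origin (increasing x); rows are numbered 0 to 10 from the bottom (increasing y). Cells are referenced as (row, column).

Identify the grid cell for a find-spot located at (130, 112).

Column index: ⌊(130 − 11) / 18⌋ = ⌊6.611⌋ = 6
Row offset from origin: ⌊(112 − 4) / 20⌋ = ⌊5.400⌋ = 5 → row 5

(5, 6)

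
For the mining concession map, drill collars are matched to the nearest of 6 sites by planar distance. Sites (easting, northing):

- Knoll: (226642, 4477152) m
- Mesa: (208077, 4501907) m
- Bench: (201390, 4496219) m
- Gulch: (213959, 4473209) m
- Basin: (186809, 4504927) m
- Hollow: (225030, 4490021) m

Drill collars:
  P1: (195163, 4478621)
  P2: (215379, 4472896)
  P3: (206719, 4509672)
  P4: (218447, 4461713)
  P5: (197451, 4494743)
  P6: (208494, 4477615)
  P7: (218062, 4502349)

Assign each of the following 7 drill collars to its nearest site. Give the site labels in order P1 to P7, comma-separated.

P1 → Bench (d²=348465133.00)
P2 → Gulch (d²=2114369.00)
P3 → Mesa (d²=62139389.00)
P4 → Gulch (d²=152300160.00)
P5 → Bench (d²=17694297.00)
P6 → Gulch (d²=49279061.00)
P7 → Mesa (d²=99895589.00)

Bench, Gulch, Mesa, Gulch, Bench, Gulch, Mesa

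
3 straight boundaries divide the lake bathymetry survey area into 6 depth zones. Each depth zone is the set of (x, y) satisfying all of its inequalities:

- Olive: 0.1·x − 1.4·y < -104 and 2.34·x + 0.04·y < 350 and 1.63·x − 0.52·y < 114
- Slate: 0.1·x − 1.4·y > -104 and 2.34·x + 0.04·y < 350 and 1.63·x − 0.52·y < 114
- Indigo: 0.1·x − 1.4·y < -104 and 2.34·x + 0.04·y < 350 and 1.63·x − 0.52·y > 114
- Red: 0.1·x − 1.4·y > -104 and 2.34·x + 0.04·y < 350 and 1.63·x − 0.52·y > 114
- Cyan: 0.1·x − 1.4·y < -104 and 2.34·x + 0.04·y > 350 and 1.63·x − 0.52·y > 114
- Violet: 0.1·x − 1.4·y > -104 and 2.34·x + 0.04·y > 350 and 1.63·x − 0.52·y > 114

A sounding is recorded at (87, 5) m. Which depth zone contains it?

0.1·87 − 1.4·5 = 1.700, which is > -104
2.34·87 + 0.04·5 = 203.780, which is < 350
1.63·87 − 0.52·5 = 139.210, which is > 114
This sign pattern matches Red.

Red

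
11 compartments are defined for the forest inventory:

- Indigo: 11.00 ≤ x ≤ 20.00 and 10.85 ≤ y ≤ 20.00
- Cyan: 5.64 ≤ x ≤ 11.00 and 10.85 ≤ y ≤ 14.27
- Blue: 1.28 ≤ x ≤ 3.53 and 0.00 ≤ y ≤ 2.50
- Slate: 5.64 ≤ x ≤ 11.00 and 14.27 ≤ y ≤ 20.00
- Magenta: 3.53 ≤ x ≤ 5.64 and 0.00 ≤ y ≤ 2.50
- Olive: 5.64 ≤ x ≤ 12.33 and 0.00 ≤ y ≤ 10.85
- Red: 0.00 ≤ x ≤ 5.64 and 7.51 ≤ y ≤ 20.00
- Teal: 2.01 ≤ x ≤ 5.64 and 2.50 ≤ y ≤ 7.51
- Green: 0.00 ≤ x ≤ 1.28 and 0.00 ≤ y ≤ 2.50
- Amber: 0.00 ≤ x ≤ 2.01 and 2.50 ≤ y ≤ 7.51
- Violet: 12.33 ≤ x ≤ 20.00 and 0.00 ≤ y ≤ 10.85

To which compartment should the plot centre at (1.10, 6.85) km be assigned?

The point has x = 1.10 and y = 6.85.
Only Amber satisfies 0.00 ≤ x ≤ 2.01 and 2.50 ≤ y ≤ 7.51.

Amber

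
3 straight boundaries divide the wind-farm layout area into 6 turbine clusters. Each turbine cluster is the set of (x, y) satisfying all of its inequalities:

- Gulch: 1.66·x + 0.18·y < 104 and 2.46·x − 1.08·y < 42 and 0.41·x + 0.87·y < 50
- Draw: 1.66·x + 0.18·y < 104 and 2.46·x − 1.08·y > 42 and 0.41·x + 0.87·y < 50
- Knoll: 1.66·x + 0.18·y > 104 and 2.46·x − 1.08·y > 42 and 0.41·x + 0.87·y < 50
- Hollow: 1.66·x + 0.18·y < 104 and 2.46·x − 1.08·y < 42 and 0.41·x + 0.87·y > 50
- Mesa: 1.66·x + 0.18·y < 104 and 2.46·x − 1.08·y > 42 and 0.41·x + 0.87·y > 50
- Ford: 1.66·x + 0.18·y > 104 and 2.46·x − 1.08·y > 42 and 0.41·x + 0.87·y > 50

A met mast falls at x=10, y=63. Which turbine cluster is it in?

Hollow

1.66·10 + 0.18·63 = 27.940, which is < 104
2.46·10 − 1.08·63 = -43.440, which is < 42
0.41·10 + 0.87·63 = 58.910, which is > 50
This sign pattern matches Hollow.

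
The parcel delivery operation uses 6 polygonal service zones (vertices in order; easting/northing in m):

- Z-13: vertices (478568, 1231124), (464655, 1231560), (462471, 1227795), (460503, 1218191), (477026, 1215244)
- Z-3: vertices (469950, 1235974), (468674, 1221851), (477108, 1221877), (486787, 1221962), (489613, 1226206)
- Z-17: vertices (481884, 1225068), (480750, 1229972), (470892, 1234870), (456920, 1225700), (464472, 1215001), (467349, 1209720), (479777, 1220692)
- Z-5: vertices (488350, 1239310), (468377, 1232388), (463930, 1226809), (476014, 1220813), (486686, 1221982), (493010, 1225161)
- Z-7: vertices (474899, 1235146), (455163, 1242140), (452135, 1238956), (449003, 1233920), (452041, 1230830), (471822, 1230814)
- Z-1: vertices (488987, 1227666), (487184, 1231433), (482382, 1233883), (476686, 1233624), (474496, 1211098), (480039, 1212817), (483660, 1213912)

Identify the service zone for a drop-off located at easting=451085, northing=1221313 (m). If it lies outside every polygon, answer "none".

none

Cast a ray rightward from (451085, 1221313). For each polygon, the edges (by vertex number in listed order) whose endpoints lie on opposite sides of northing = 1221313, where each meets that height, and whether that is right or left of the point:
Z-13: 3–4 at easting≈461142.7 (right), 5–1 at easting≈477615.3 (right) → 2 crossings.
Z-3: no edge straddles that height → 0 crossings.
Z-17: 4–5 at easting≈460016.6 (right), 7–1 at easting≈480076.0 (right) → 2 crossings.
Z-5: 3–4 at easting≈475006.3 (right), 4–5 at easting≈480578.6 (right) → 2 crossings.
Z-7: no edge straddles that height → 0 crossings.
Z-1: 4–5 at easting≈475489.1 (right), 7–1 at easting≈486526.4 (right) → 2 crossings.
All counts are even, so the point lies outside every listed polygon.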